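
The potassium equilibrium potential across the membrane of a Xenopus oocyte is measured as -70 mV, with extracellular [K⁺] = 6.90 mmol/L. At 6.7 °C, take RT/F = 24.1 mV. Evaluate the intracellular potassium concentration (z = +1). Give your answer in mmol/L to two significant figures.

Nernst: E = (24.1/1) · ln([out]/[in]), so ln([out]/[in]) = -70.0 × 1 / 24.1 = -2.9046.
[out]/[in] = e^(-2.9046) = 0.05477.
[in] = 6.90 / 0.05477 = 126 mmol/L.

130 mmol/L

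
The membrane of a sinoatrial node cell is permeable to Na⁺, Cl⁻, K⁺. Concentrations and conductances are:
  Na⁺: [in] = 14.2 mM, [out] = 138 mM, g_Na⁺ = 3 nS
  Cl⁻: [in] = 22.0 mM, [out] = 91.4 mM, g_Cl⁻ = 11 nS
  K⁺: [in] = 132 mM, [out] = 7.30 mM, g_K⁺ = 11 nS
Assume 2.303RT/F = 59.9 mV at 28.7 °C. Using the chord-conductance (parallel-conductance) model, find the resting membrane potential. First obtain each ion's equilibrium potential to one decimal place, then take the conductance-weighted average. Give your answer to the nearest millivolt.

-42 mV

E_Na⁺ = (59.9/1)·log₁₀(138/14.2) = 59.2 mV
E_Cl⁻ = (59.9/-1)·log₁₀(91.4/22.0) = -37.0 mV
E_K⁺ = (59.9/1)·log₁₀(7.30/132) = -75.3 mV
Vm = (Σ gᵢEᵢ)/(Σ gᵢ) = (3·59.2 + 11·-37.0 + 11·-75.3) / (3 + 11 + 11)
= -1057.70 / 25 = -42.31 mV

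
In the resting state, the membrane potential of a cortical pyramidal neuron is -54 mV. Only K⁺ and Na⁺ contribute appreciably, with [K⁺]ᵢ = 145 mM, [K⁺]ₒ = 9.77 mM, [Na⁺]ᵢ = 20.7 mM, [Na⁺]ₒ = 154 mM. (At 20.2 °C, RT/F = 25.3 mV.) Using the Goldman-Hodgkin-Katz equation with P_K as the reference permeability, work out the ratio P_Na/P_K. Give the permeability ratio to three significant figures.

0.0487

Let α = P_Na/P_K. GHK: Vm = 25.3·ln[(Kₒ + α·Naₒ)/(Kᵢ + α·Naᵢ)].
e^(Vm/25.3) = e^(-54.0/25.3) = 0.11832
So 0.11832·(Kᵢ + α·Naᵢ) = Kₒ + α·Naₒ → α = (0.11832·145.0 − 9.77) / (154.0 − 0.11832·20.7)
α = (17.16 − 9.77) / (154.0 − 2.449) = 7.386/151.6 = 0.04874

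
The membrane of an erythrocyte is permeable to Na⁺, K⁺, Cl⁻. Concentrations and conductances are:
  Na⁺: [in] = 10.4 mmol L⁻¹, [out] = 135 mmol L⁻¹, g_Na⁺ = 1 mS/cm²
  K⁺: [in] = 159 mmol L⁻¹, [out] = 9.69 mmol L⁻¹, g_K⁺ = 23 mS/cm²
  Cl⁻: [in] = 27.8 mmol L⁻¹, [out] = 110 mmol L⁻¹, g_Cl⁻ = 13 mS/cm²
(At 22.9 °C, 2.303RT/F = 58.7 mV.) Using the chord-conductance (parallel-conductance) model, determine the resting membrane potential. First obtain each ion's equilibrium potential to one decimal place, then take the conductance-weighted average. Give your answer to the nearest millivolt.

-55 mV

E_Na⁺ = (58.7/1)·log₁₀(135/10.4) = 65.4 mV
E_K⁺ = (58.7/1)·log₁₀(9.69/159) = -71.3 mV
E_Cl⁻ = (58.7/-1)·log₁₀(110/27.8) = -35.1 mV
Vm = (Σ gᵢEᵢ)/(Σ gᵢ) = (1·65.4 + 23·-71.3 + 13·-35.1) / (1 + 23 + 13)
= -2030.80 / 37 = -54.89 mV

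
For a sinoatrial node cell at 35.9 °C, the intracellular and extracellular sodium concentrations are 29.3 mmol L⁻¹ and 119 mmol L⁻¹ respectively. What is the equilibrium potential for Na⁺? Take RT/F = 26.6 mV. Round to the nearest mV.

E = (26.6/z) · ln([Na⁺]_out/[Na⁺]_in) with z = +1.
= (26.6/1) · ln(119/29.3) = 26.60 · ln(4.061)
= 26.60 · (1.4015) = 37.28 mV

37 mV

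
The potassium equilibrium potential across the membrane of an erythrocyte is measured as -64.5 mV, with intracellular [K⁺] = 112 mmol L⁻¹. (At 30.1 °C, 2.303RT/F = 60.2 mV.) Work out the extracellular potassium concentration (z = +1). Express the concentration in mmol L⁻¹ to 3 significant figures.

Nernst: E = (60.2/1) · log₁₀([out]/[in]), so log₁₀([out]/[in]) = -64.5 × 1 / 60.2 = -1.0714.
[out]/[in] = 10^(-1.0714) = 0.08483.
[out] = 0.08483 × 112 = 9.501 mmol L⁻¹.

9.50 mmol L⁻¹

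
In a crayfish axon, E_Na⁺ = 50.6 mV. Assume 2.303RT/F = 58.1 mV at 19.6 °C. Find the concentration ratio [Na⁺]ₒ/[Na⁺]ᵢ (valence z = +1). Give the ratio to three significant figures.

log₁₀([out]/[in]) = E·z/(58.1) = 50.6 × 1 / 58.1 = 0.8709
[out]/[in] = 10^(0.8709) = 7.429

7.43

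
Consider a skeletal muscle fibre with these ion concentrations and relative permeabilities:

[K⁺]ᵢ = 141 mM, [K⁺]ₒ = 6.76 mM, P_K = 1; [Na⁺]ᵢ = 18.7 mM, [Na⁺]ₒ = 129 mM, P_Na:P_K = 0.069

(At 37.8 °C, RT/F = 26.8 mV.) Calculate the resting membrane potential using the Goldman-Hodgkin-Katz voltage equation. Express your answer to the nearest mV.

Vm = 26.8 · ln[(Σ P·[cation]ₒ + Σ P·[anion]ᵢ) / (Σ P·[cation]ᵢ + Σ P·[anion]ₒ)]
Numerator = 1×6.76 + 0.069×129 = 15.66
Denominator = 1×141 + 0.069×18.7 = 142.3
Vm = 26.8 · ln(0.11006) = 26.8 × (-2.2067) = -59.14 mV

-59 mV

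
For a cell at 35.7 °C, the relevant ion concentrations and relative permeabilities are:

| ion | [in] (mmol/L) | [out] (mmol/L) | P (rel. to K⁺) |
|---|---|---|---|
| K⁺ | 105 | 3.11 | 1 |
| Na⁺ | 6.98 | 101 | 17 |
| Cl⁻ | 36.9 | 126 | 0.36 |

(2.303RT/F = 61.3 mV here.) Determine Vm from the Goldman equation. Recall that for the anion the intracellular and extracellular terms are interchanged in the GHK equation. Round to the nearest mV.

Vm = 61.3 · log₁₀[(Σ P·[cation]ₒ + Σ P·[anion]ᵢ) / (Σ P·[cation]ᵢ + Σ P·[anion]ₒ)]
Numerator = 1×3.11 + 17×101 + 0.36×36.9 = 1733
Denominator = 1×105 + 17×6.98 + 0.36×126 = 269
Vm = 61.3 · log₁₀(6.4434) = 61.3 × (0.8091) = 49.60 mV

50 mV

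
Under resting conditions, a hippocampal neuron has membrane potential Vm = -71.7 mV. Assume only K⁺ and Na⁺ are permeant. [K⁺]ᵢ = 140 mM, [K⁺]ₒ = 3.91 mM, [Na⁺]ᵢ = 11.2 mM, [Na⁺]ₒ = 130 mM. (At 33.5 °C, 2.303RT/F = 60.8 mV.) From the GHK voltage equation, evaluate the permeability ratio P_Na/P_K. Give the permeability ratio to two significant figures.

0.041

Let α = P_Na/P_K. GHK: Vm = 60.8·log₁₀[(Kₒ + α·Naₒ)/(Kᵢ + α·Naᵢ)].
10^(Vm/60.8) = 10^(-71.7/60.8) = 0.06618
So 0.06618·(Kᵢ + α·Naᵢ) = Kₒ + α·Naₒ → α = (0.06618·140.0 − 3.91) / (130.0 − 0.06618·11.2)
α = (9.265 − 3.91) / (130.0 − 0.7412) = 5.355/129.3 = 0.04143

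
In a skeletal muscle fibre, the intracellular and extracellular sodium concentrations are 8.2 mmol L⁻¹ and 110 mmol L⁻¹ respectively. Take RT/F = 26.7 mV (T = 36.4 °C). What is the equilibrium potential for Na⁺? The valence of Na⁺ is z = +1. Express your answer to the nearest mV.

69 mV

E = (26.7/z) · ln([Na⁺]_out/[Na⁺]_in) with z = +1.
= (26.7/1) · ln(110/8.2) = 26.70 · ln(13.41)
= 26.70 · (2.5963) = 69.32 mV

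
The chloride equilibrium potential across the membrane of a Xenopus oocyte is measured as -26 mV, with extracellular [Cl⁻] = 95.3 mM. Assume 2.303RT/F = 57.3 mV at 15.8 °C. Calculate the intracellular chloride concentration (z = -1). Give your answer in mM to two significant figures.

Nernst: E = (57.3/-1) · log₁₀([out]/[in]), so log₁₀([out]/[in]) = -26.0 × -1 / 57.3 = 0.4538.
[out]/[in] = 10^(0.4538) = 2.843.
[in] = 95.3 / 2.843 = 33.52 mM.

34 mM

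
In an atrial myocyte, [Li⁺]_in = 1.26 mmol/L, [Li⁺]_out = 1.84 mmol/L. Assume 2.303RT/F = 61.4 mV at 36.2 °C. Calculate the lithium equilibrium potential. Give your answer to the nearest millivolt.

10 mV

E = (61.4/z) · log₁₀([Li⁺]_out/[Li⁺]_in) with z = +1.
= (61.4/1) · log₁₀(1.84/1.26) = 61.40 · log₁₀(1.46)
= 61.40 · (0.1644) = 10.10 mV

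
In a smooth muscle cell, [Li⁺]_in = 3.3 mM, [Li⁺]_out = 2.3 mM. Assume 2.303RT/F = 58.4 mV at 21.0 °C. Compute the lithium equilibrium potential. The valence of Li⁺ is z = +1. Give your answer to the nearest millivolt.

-9 mV

E = (58.4/z) · log₁₀([Li⁺]_out/[Li⁺]_in) with z = +1.
= (58.4/1) · log₁₀(2.3/3.3) = 58.40 · log₁₀(0.697)
= 58.40 · (-0.1568) = -9.16 mV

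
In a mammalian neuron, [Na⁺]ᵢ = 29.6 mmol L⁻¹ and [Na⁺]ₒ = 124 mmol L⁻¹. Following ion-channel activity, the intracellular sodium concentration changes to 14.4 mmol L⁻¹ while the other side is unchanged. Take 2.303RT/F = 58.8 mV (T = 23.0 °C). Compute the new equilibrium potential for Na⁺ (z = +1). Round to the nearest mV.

55 mV

After the shift: [Na⁺]_out = 124, [Na⁺]_in = 14.4 mmol L⁻¹.
E_new = (58.8/1)·log₁₀(124/14.4) = 58.80 · (0.9351) = 54.98 mV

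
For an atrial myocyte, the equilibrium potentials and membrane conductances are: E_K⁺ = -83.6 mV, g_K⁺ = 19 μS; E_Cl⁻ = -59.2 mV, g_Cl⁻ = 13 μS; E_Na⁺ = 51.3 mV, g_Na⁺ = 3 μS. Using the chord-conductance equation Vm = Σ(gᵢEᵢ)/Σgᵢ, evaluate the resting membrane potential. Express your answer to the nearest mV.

-63 mV

Σ gᵢEᵢ = 19·(-83.6) + 13·(-59.2) + 3·(51.3) = -2204.10
Σ gᵢ = 19 + 13 + 3 = 35
Vm = -2204.10 / 35 = -62.97 mV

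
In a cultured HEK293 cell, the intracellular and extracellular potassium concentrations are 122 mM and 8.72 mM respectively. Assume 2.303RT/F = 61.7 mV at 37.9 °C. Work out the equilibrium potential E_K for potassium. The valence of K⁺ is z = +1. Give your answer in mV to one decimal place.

-70.7 mV

E = (61.7/z) · log₁₀([K⁺]_out/[K⁺]_in) with z = +1.
= (61.7/1) · log₁₀(8.72/122) = 61.70 · log₁₀(0.07148)
= 61.70 · (-1.1458) = -70.70 mV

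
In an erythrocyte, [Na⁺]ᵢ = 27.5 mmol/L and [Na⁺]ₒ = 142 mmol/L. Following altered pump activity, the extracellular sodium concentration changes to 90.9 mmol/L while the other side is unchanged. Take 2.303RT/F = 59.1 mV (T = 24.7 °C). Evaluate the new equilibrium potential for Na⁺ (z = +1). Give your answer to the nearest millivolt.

After the shift: [Na⁺]_out = 90.9, [Na⁺]_in = 27.5 mmol/L.
E_new = (59.1/1)·log₁₀(90.9/27.5) = 59.10 · (0.5192) = 30.69 mV

31 mV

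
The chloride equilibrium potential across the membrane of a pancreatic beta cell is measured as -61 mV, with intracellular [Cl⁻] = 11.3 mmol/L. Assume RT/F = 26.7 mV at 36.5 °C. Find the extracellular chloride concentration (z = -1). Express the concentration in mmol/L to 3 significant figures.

Nernst: E = (26.7/-1) · ln([out]/[in]), so ln([out]/[in]) = -61.0 × -1 / 26.7 = 2.2846.
[out]/[in] = e^(2.2846) = 9.822.
[out] = 9.822 × 11.3 = 111 mmol/L.

111 mmol/L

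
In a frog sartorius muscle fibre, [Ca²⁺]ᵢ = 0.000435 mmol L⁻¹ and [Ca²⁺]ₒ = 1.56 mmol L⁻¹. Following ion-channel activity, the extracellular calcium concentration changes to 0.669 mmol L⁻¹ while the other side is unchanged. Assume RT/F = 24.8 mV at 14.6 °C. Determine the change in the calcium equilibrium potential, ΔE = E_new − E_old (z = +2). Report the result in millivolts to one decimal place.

E_old = (24.8/2)·ln(1.56/0.000435) = 101.49 mV
E_new = (24.8/2)·ln(0.669/0.000435) = 90.99 mV
ΔE = 90.99 − (101.49) = -10.50 mV

-10.5 mV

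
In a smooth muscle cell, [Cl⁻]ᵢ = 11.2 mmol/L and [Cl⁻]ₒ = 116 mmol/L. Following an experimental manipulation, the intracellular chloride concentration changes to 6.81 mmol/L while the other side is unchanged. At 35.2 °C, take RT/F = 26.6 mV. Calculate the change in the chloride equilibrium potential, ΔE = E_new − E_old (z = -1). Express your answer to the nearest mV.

-13 mV

E_old = (26.6/-1)·ln(116/11.2) = -62.18 mV
E_new = (26.6/-1)·ln(116/6.81) = -75.42 mV
ΔE = -75.42 − (-62.18) = -13.23 mV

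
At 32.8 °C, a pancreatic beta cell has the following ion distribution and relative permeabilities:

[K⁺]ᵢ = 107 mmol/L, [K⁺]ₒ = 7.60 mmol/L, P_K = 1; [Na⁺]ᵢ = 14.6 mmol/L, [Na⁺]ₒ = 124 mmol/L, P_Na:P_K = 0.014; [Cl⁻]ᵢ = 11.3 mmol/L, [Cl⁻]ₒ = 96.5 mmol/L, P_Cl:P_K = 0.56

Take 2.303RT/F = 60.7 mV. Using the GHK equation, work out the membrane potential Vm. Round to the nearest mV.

-61 mV

Vm = 60.7 · log₁₀[(Σ P·[cation]ₒ + Σ P·[anion]ᵢ) / (Σ P·[cation]ᵢ + Σ P·[anion]ₒ)]
Numerator = 1×7.60 + 0.014×124 + 0.56×11.3 = 15.66
Denominator = 1×107 + 0.014×14.6 + 0.56×96.5 = 161.2
Vm = 60.7 · log₁₀(0.097144) = 60.7 × (-1.0126) = -61.46 mV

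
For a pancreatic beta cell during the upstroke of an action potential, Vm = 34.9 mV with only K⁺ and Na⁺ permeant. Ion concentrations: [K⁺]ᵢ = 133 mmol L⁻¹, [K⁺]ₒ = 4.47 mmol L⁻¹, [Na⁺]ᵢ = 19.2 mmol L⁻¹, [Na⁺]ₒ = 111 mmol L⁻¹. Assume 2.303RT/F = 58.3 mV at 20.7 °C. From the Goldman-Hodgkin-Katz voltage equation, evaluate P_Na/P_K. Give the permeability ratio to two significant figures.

15

Let α = P_Na/P_K. GHK: Vm = 58.3·log₁₀[(Kₒ + α·Naₒ)/(Kᵢ + α·Naᵢ)].
10^(Vm/58.3) = 10^(34.9/58.3) = 3.9685
So 3.9685·(Kᵢ + α·Naᵢ) = Kₒ + α·Naₒ → α = (3.9685·133.0 − 4.47) / (111.0 − 3.9685·19.2)
α = (527.8 − 4.47) / (111.0 − 76.2) = 523.3/34.8 = 15.04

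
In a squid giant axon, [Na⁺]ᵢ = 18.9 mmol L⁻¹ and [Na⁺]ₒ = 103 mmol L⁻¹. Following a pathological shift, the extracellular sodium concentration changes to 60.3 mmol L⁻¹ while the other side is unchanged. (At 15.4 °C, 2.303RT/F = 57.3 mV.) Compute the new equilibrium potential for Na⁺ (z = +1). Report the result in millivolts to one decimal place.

28.9 mV

After the shift: [Na⁺]_out = 60.3, [Na⁺]_in = 18.9 mmol L⁻¹.
E_new = (57.3/1)·log₁₀(60.3/18.9) = 57.30 · (0.5039) = 28.87 mV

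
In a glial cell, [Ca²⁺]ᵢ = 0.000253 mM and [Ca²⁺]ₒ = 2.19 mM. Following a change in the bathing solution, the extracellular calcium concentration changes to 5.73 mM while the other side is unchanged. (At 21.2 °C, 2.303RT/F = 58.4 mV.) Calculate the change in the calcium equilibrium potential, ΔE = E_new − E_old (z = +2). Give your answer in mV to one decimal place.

12.2 mV

E_old = (58.4/2)·log₁₀(2.19/0.000253) = 114.97 mV
E_new = (58.4/2)·log₁₀(5.73/0.000253) = 127.17 mV
ΔE = 127.17 − (114.97) = 12.20 mV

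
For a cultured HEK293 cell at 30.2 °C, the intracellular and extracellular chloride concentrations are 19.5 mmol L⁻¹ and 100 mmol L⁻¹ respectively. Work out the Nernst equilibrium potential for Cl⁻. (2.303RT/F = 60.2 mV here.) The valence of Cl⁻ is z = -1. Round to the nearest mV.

-43 mV

E = (60.2/z) · log₁₀([Cl⁻]_out/[Cl⁻]_in) with z = -1.
For an anion, dividing by z = -1 reverses the sign.
= (60.2/-1) · log₁₀(100/19.5) = -60.20 · log₁₀(5.128)
= -60.20 · (0.7100) = -42.74 mV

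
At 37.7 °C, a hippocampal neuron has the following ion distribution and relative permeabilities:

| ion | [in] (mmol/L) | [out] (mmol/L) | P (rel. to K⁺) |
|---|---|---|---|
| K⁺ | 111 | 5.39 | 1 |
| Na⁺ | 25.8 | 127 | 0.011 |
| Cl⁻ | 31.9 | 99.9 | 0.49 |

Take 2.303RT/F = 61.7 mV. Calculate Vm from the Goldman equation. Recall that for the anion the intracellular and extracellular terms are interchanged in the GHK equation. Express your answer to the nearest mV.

-53 mV

Vm = 61.7 · log₁₀[(Σ P·[cation]ₒ + Σ P·[anion]ᵢ) / (Σ P·[cation]ᵢ + Σ P·[anion]ₒ)]
Numerator = 1×5.39 + 0.011×127 + 0.49×31.9 = 22.42
Denominator = 1×111 + 0.011×25.8 + 0.49×99.9 = 160.2
Vm = 61.7 · log₁₀(0.13991) = 61.7 × (-0.8542) = -52.70 mV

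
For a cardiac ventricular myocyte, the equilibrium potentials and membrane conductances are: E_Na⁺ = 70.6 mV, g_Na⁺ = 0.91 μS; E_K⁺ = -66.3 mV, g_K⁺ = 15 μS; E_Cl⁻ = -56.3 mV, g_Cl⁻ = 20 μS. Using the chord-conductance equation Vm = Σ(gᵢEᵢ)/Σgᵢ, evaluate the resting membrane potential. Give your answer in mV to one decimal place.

Σ gᵢEᵢ = 0.91·(70.6) + 15·(-66.3) + 20·(-56.3) = -2056.25
Σ gᵢ = 0.91 + 15 + 20 = 35.91
Vm = -2056.25 / 35.91 = -57.26 mV

-57.3 mV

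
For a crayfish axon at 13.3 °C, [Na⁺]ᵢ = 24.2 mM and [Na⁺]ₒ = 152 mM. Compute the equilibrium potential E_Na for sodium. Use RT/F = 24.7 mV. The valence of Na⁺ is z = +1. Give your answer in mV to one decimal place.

E = (24.7/z) · ln([Na⁺]_out/[Na⁺]_in) with z = +1.
= (24.7/1) · ln(152/24.2) = 24.70 · ln(6.281)
= 24.70 · (1.8375) = 45.39 mV

45.4 mV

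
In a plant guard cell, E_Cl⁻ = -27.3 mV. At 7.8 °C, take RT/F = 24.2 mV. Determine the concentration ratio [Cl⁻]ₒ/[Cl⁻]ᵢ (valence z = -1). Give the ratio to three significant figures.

3.09

ln([out]/[in]) = E·z/(24.2) = -27.3 × -1 / 24.2 = 1.1281
[out]/[in] = e^(1.1281) = 3.09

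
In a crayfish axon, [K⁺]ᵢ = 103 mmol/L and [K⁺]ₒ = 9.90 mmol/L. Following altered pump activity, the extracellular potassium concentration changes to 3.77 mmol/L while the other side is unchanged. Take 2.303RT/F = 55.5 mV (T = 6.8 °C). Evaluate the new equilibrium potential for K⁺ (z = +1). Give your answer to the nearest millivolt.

-80 mV

After the shift: [K⁺]_out = 3.77, [K⁺]_in = 103 mmol/L.
E_new = (55.5/1)·log₁₀(3.77/103) = 55.50 · (-1.4365) = -79.73 mV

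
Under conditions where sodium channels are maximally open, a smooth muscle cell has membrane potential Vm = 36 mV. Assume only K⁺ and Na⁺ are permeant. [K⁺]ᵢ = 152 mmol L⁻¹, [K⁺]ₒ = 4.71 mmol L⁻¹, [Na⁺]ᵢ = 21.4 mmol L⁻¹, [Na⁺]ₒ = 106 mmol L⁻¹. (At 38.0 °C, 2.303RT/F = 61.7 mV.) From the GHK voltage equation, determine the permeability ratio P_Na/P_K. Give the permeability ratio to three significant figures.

24.1

Let α = P_Na/P_K. GHK: Vm = 61.7·log₁₀[(Kₒ + α·Naₒ)/(Kᵢ + α·Naᵢ)].
10^(Vm/61.7) = 10^(36.0/61.7) = 3.8324
So 3.8324·(Kᵢ + α·Naᵢ) = Kₒ + α·Naₒ → α = (3.8324·152.0 − 4.71) / (106.0 − 3.8324·21.4)
α = (582.5 − 4.71) / (106.0 − 82.01) = 577.8/23.99 = 24.09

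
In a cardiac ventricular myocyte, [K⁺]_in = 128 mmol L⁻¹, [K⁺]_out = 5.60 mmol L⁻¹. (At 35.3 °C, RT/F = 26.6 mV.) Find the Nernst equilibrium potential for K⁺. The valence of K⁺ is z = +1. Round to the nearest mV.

-83 mV

E = (26.6/z) · ln([K⁺]_out/[K⁺]_in) with z = +1.
= (26.6/1) · ln(5.60/128) = 26.60 · ln(0.04375)
= 26.60 · (-3.1293) = -83.24 mV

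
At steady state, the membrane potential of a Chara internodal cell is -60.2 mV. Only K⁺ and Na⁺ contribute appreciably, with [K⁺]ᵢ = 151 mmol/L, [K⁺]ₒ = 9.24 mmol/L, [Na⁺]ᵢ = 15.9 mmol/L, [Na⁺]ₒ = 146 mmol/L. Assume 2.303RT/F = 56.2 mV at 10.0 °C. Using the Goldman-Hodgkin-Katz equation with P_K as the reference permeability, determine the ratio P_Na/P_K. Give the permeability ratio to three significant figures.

0.0247

Let α = P_Na/P_K. GHK: Vm = 56.2·log₁₀[(Kₒ + α·Naₒ)/(Kᵢ + α·Naᵢ)].
10^(Vm/56.2) = 10^(-60.2/56.2) = 0.084884
So 0.084884·(Kᵢ + α·Naᵢ) = Kₒ + α·Naₒ → α = (0.084884·151.0 − 9.24) / (146.0 − 0.084884·15.9)
α = (12.82 − 9.24) / (146.0 − 1.35) = 3.577/144.7 = 0.02473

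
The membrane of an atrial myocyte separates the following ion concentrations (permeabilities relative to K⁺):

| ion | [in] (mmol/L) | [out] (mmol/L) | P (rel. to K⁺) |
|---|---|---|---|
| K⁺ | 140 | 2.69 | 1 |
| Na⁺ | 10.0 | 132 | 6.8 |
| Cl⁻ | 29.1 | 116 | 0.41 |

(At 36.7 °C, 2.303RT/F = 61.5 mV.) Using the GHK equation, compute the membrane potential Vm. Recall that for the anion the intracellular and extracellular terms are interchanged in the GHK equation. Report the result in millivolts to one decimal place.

Vm = 61.5 · log₁₀[(Σ P·[cation]ₒ + Σ P·[anion]ᵢ) / (Σ P·[cation]ᵢ + Σ P·[anion]ₒ)]
Numerator = 1×2.69 + 6.8×132 + 0.41×29.1 = 912.2
Denominator = 1×140 + 6.8×10.0 + 0.41×116 = 255.6
Vm = 61.5 · log₁₀(3.5695) = 61.5 × (0.5526) = 33.99 mV

34.0 mV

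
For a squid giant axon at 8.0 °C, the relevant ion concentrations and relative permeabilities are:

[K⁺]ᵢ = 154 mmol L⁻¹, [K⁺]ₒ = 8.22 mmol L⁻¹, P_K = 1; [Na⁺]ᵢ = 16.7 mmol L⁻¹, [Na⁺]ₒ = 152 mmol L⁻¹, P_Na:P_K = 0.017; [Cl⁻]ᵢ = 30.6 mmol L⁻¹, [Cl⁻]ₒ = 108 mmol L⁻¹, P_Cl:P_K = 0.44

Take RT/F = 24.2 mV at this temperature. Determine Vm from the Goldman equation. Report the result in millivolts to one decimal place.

Vm = 24.2 · ln[(Σ P·[cation]ₒ + Σ P·[anion]ᵢ) / (Σ P·[cation]ᵢ + Σ P·[anion]ₒ)]
Numerator = 1×8.22 + 0.017×152 + 0.44×30.6 = 24.27
Denominator = 1×154 + 0.017×16.7 + 0.44×108 = 201.8
Vm = 24.2 · ln(0.12026) = 24.2 × (-2.1181) = -51.26 mV

-51.3 mV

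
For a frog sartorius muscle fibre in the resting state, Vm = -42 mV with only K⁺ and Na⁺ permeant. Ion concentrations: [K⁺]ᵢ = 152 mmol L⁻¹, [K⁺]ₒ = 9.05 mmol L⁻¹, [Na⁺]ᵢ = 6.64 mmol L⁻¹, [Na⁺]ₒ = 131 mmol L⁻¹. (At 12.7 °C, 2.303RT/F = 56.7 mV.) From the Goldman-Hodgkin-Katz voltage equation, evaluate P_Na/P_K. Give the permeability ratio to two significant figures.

Let α = P_Na/P_K. GHK: Vm = 56.7·log₁₀[(Kₒ + α·Naₒ)/(Kᵢ + α·Naᵢ)].
10^(Vm/56.7) = 10^(-42.0/56.7) = 0.18166
So 0.18166·(Kᵢ + α·Naᵢ) = Kₒ + α·Naₒ → α = (0.18166·152.0 − 9.05) / (131.0 − 0.18166·6.64)
α = (27.61 − 9.05) / (131.0 − 1.206) = 18.56/129.8 = 0.143

0.14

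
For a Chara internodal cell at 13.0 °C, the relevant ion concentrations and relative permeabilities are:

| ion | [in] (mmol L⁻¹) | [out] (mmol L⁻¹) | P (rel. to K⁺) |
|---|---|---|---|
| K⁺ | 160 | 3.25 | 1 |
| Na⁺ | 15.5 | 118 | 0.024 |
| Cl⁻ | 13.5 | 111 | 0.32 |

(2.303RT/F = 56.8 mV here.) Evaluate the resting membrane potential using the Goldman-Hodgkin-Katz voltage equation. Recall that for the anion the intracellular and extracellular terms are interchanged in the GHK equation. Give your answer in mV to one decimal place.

Vm = 56.8 · log₁₀[(Σ P·[cation]ₒ + Σ P·[anion]ᵢ) / (Σ P·[cation]ᵢ + Σ P·[anion]ₒ)]
Numerator = 1×3.25 + 0.024×118 + 0.32×13.5 = 10.4
Denominator = 1×160 + 0.024×15.5 + 0.32×111 = 195.9
Vm = 56.8 · log₁₀(0.053101) = 56.8 × (-1.2749) = -72.41 mV

-72.4 mV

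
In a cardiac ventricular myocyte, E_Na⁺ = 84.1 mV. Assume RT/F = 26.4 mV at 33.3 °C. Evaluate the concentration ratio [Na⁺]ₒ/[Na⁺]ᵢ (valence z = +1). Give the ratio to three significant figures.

ln([out]/[in]) = E·z/(26.4) = 84.1 × 1 / 26.4 = 3.1856
[out]/[in] = e^(3.1856) = 24.18

24.2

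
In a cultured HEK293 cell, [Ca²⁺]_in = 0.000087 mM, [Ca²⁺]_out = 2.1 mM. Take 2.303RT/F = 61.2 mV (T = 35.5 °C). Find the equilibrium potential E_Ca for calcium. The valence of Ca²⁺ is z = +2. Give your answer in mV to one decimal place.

E = (61.2/z) · log₁₀([Ca²⁺]_out/[Ca²⁺]_in) with z = +2.
= (61.2/2) · log₁₀(2.1/0.000087) = 30.60 · log₁₀(2.414e+04)
= 30.60 · (4.3827) = 134.11 mV

134.1 mV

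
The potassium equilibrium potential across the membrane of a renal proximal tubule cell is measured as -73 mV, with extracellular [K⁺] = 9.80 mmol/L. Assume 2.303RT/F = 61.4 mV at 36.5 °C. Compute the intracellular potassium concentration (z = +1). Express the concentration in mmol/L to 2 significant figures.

150 mmol/L

Nernst: E = (61.4/1) · log₁₀([out]/[in]), so log₁₀([out]/[in]) = -73.0 × 1 / 61.4 = -1.1889.
[out]/[in] = 10^(-1.1889) = 0.06473.
[in] = 9.80 / 0.06473 = 151.4 mmol/L.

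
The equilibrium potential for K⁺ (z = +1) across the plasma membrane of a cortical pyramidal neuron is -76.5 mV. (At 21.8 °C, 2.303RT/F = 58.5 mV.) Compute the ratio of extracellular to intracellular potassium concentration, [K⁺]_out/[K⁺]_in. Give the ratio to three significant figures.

log₁₀([out]/[in]) = E·z/(58.5) = -76.5 × 1 / 58.5 = -1.3077
[out]/[in] = 10^(-1.3077) = 0.04924

0.0492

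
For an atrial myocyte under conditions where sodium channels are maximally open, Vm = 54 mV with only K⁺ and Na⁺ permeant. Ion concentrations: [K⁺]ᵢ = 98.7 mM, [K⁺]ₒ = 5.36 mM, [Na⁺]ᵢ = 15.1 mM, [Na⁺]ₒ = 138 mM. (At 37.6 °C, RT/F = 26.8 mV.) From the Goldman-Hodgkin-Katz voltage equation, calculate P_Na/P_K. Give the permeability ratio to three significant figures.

Let α = P_Na/P_K. GHK: Vm = 26.8·ln[(Kₒ + α·Naₒ)/(Kᵢ + α·Naᵢ)].
e^(Vm/26.8) = e^(54.0/26.8) = 7.5002
So 7.5002·(Kᵢ + α·Naᵢ) = Kₒ + α·Naₒ → α = (7.5002·98.7 − 5.36) / (138.0 − 7.5002·15.1)
α = (740.3 − 5.36) / (138.0 − 113.3) = 734.9/24.75 = 29.7

29.7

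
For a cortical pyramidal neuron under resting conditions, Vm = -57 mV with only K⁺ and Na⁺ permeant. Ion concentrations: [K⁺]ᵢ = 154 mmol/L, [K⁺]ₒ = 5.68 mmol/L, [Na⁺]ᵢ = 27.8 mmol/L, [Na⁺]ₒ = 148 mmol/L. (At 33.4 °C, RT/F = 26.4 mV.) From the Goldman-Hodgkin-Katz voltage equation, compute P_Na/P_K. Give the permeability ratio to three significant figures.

0.0835

Let α = P_Na/P_K. GHK: Vm = 26.4·ln[(Kₒ + α·Naₒ)/(Kᵢ + α·Naᵢ)].
e^(Vm/26.4) = e^(-57.0/26.4) = 0.11543
So 0.11543·(Kᵢ + α·Naᵢ) = Kₒ + α·Naₒ → α = (0.11543·154.0 − 5.68) / (148.0 − 0.11543·27.8)
α = (17.78 − 5.68) / (148.0 − 3.209) = 12.1/144.8 = 0.08354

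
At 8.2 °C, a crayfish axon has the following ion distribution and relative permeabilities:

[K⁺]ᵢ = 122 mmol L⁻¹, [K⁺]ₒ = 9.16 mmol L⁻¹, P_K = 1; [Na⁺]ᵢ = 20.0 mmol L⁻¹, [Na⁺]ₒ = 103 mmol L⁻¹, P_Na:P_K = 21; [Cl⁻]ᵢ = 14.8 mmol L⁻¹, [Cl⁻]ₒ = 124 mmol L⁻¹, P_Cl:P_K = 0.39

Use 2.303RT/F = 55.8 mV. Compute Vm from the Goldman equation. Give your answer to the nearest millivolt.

Vm = 55.8 · log₁₀[(Σ P·[cation]ₒ + Σ P·[anion]ᵢ) / (Σ P·[cation]ᵢ + Σ P·[anion]ₒ)]
Numerator = 1×9.16 + 21×103 + 0.39×14.8 = 2178
Denominator = 1×122 + 21×20.0 + 0.39×124 = 590.4
Vm = 55.8 · log₁₀(3.6892) = 55.8 × (0.5669) = 31.63 mV

32 mV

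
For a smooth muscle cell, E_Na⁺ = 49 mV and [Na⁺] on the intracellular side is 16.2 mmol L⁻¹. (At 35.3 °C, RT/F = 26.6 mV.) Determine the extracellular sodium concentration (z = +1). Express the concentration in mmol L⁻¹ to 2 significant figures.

Nernst: E = (26.6/1) · ln([out]/[in]), so ln([out]/[in]) = 49.0 × 1 / 26.6 = 1.8421.
[out]/[in] = e^(1.8421) = 6.31.
[out] = 6.31 × 16.2 = 102.2 mmol L⁻¹.

100 mmol L⁻¹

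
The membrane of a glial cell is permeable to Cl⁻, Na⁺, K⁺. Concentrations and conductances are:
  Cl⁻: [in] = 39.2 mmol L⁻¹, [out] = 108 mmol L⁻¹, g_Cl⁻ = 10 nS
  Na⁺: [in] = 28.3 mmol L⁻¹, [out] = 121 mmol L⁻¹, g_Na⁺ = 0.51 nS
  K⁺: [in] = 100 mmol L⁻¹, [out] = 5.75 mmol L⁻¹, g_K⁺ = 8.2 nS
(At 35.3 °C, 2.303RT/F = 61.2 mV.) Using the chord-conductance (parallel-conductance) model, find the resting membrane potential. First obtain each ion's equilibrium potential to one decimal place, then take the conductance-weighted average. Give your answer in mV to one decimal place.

-46.6 mV

E_Cl⁻ = (61.2/-1)·log₁₀(108/39.2) = -26.9 mV
E_Na⁺ = (61.2/1)·log₁₀(121/28.3) = 38.6 mV
E_K⁺ = (61.2/1)·log₁₀(5.75/100) = -75.9 mV
Vm = (Σ gᵢEᵢ)/(Σ gᵢ) = (10·-26.9 + 0.51·38.6 + 8.2·-75.9) / (10 + 0.51 + 8.2)
= -871.69 / 18.71 = -46.59 mV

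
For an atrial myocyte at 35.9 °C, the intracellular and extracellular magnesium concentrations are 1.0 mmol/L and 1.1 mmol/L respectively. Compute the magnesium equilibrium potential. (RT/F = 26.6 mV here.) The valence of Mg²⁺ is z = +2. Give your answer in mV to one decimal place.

1.3 mV

E = (26.6/z) · ln([Mg²⁺]_out/[Mg²⁺]_in) with z = +2.
= (26.6/2) · ln(1.1/1.0) = 13.30 · ln(1.1)
= 13.30 · (0.0953) = 1.27 mV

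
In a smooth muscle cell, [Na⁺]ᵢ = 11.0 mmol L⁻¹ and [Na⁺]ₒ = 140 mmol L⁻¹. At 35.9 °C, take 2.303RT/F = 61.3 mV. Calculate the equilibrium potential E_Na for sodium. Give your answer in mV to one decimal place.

67.7 mV

E = (61.3/z) · log₁₀([Na⁺]_out/[Na⁺]_in) with z = +1.
= (61.3/1) · log₁₀(140/11.0) = 61.30 · log₁₀(12.73)
= 61.30 · (1.1047) = 67.72 mV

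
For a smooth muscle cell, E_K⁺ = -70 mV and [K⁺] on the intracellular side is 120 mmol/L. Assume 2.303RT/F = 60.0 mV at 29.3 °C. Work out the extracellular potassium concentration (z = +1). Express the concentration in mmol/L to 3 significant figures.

8.18 mmol/L

Nernst: E = (60.0/1) · log₁₀([out]/[in]), so log₁₀([out]/[in]) = -70.0 × 1 / 60.0 = -1.1667.
[out]/[in] = 10^(-1.1667) = 0.06813.
[out] = 0.06813 × 120 = 8.176 mmol/L.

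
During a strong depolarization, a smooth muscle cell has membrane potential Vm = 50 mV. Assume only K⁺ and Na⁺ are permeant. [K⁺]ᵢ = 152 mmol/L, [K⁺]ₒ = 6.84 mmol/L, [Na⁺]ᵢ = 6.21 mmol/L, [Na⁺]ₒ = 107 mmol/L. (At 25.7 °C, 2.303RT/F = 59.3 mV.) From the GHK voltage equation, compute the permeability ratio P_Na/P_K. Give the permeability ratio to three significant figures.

Let α = P_Na/P_K. GHK: Vm = 59.3·log₁₀[(Kₒ + α·Naₒ)/(Kᵢ + α·Naᵢ)].
10^(Vm/59.3) = 10^(50.0/59.3) = 6.969
So 6.969·(Kᵢ + α·Naᵢ) = Kₒ + α·Naₒ → α = (6.969·152.0 − 6.84) / (107.0 − 6.969·6.21)
α = (1059 − 6.84) / (107.0 − 43.28) = 1052/63.72 = 16.52

16.5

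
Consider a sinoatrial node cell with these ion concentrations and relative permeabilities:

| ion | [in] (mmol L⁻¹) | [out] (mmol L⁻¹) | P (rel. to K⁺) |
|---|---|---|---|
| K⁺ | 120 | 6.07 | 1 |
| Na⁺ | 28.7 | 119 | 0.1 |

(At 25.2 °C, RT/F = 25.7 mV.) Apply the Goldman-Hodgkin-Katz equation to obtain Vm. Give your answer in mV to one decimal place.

-49.4 mV

Vm = 25.7 · ln[(Σ P·[cation]ₒ + Σ P·[anion]ᵢ) / (Σ P·[cation]ᵢ + Σ P·[anion]ₒ)]
Numerator = 1×6.07 + 0.1×119 = 17.97
Denominator = 1×120 + 0.1×28.7 = 122.9
Vm = 25.7 · ln(0.14625) = 25.7 × (-1.9224) = -49.41 mV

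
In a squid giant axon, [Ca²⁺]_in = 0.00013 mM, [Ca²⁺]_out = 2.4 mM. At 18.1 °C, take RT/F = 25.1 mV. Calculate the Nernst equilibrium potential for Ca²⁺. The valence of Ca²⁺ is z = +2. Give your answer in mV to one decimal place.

E = (25.1/z) · ln([Ca²⁺]_out/[Ca²⁺]_in) with z = +2.
= (25.1/2) · ln(2.4/0.00013) = 12.55 · ln(1.846e+04)
= 12.55 · (9.8234) = 123.28 mV

123.3 mV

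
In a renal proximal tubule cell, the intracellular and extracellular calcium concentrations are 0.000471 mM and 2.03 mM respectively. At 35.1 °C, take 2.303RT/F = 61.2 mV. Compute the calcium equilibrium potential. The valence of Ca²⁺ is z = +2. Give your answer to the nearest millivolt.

111 mV

E = (61.2/z) · log₁₀([Ca²⁺]_out/[Ca²⁺]_in) with z = +2.
= (61.2/2) · log₁₀(2.03/0.000471) = 30.60 · log₁₀(4310)
= 30.60 · (3.6345) = 111.21 mV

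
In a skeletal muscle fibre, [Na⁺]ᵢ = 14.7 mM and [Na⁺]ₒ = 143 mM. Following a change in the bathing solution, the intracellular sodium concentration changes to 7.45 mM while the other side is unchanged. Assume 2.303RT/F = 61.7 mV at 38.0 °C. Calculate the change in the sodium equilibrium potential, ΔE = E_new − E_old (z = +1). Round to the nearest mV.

18 mV

E_old = (61.7/1)·log₁₀(143/14.7) = 60.96 mV
E_new = (61.7/1)·log₁₀(143/7.45) = 79.17 mV
ΔE = 79.17 − (60.96) = 18.21 mV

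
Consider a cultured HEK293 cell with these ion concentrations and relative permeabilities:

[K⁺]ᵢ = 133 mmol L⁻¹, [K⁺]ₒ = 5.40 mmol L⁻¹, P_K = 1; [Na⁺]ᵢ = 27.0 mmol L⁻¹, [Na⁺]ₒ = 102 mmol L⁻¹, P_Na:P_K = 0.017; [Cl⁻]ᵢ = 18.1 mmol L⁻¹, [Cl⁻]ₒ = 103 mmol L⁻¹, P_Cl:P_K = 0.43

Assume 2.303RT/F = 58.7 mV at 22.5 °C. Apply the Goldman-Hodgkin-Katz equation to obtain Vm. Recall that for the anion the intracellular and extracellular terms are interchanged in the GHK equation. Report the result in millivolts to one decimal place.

Vm = 58.7 · log₁₀[(Σ P·[cation]ₒ + Σ P·[anion]ᵢ) / (Σ P·[cation]ᵢ + Σ P·[anion]ₒ)]
Numerator = 1×5.40 + 0.017×102 + 0.43×18.1 = 14.92
Denominator = 1×133 + 0.017×27.0 + 0.43×103 = 177.7
Vm = 58.7 · log₁₀(0.083922) = 58.7 × (-1.0761) = -63.17 mV

-63.2 mV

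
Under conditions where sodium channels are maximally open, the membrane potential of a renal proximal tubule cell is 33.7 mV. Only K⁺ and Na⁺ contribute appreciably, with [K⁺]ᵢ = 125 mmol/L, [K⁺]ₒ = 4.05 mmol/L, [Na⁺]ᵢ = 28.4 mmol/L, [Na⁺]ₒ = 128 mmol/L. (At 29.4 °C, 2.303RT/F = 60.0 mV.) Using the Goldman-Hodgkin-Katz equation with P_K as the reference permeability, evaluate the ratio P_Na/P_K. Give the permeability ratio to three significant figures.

18.4

Let α = P_Na/P_K. GHK: Vm = 60.0·log₁₀[(Kₒ + α·Naₒ)/(Kᵢ + α·Naᵢ)].
10^(Vm/60.0) = 10^(33.7/60.0) = 3.6447
So 3.6447·(Kᵢ + α·Naᵢ) = Kₒ + α·Naₒ → α = (3.6447·125.0 − 4.05) / (128.0 − 3.6447·28.4)
α = (455.6 − 4.05) / (128.0 − 103.5) = 451.5/24.49 = 18.44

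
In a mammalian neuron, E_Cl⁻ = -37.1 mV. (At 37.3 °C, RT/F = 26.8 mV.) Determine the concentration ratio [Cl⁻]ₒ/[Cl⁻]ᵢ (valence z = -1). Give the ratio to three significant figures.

3.99

ln([out]/[in]) = E·z/(26.8) = -37.1 × -1 / 26.8 = 1.3843
[out]/[in] = e^(1.3843) = 3.992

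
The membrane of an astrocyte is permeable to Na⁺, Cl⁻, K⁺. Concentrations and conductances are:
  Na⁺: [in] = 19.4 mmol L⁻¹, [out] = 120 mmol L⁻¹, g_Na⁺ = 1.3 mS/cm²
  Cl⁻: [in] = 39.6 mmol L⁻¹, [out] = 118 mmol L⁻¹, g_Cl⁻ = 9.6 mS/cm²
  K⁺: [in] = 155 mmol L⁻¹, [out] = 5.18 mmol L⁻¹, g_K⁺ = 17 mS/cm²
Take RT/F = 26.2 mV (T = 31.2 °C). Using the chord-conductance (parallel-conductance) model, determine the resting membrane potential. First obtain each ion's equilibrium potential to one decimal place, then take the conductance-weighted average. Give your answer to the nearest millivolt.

-62 mV

E_Na⁺ = (26.2/1)·ln(120/19.4) = 47.7 mV
E_Cl⁻ = (26.2/-1)·ln(118/39.6) = -28.6 mV
E_K⁺ = (26.2/1)·ln(5.18/155) = -89.0 mV
Vm = (Σ gᵢEᵢ)/(Σ gᵢ) = (1.3·47.7 + 9.6·-28.6 + 17·-89.0) / (1.3 + 9.6 + 17)
= -1725.55 / 27.9 = -61.85 mV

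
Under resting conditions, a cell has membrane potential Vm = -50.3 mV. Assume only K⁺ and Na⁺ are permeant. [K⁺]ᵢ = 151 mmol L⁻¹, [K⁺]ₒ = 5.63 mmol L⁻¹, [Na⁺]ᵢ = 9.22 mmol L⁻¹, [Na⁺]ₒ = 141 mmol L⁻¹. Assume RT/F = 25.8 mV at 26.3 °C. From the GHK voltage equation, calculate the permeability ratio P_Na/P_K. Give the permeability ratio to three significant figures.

0.114

Let α = P_Na/P_K. GHK: Vm = 25.8·ln[(Kₒ + α·Naₒ)/(Kᵢ + α·Naᵢ)].
e^(Vm/25.8) = e^(-50.3/25.8) = 0.14233
So 0.14233·(Kᵢ + α·Naᵢ) = Kₒ + α·Naₒ → α = (0.14233·151.0 − 5.63) / (141.0 − 0.14233·9.22)
α = (21.49 − 5.63) / (141.0 − 1.312) = 15.86/139.7 = 0.1136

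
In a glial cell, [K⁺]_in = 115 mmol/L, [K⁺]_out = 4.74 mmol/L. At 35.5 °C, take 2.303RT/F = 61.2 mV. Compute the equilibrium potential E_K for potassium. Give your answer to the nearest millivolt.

E = (61.2/z) · log₁₀([K⁺]_out/[K⁺]_in) with z = +1.
= (61.2/1) · log₁₀(4.74/115) = 61.20 · log₁₀(0.04122)
= 61.20 · (-1.3849) = -84.76 mV

-85 mV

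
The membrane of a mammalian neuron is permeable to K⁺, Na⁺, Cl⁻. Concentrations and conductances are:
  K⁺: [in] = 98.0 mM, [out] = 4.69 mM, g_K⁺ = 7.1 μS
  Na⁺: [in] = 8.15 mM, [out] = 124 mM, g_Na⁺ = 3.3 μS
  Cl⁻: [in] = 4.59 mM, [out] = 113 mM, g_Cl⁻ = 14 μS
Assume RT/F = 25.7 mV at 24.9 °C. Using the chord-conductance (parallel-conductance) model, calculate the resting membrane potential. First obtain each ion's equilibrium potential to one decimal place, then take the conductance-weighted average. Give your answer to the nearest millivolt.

-60 mV

E_K⁺ = (25.7/1)·ln(4.69/98.0) = -78.1 mV
E_Na⁺ = (25.7/1)·ln(124/8.15) = 70.0 mV
E_Cl⁻ = (25.7/-1)·ln(113/4.59) = -82.3 mV
Vm = (Σ gᵢEᵢ)/(Σ gᵢ) = (7.1·-78.1 + 3.3·70.0 + 14·-82.3) / (7.1 + 3.3 + 14)
= -1475.71 / 24.4 = -60.48 mV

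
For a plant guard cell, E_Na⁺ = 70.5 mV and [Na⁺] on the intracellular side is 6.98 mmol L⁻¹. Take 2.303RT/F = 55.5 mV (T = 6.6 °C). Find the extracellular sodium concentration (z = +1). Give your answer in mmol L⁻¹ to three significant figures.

Nernst: E = (55.5/1) · log₁₀([out]/[in]), so log₁₀([out]/[in]) = 70.5 × 1 / 55.5 = 1.2703.
[out]/[in] = 10^(1.2703) = 18.63.
[out] = 18.63 × 6.98 = 130.1 mmol L⁻¹.

130 mmol L⁻¹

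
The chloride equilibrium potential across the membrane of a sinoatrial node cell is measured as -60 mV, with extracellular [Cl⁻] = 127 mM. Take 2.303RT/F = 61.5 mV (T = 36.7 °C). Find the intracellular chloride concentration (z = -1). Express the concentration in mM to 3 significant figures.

Nernst: E = (61.5/-1) · log₁₀([out]/[in]), so log₁₀([out]/[in]) = -60.0 × -1 / 61.5 = 0.9756.
[out]/[in] = 10^(0.9756) = 9.454.
[in] = 127 / 9.454 = 13.43 mM.

13.4 mM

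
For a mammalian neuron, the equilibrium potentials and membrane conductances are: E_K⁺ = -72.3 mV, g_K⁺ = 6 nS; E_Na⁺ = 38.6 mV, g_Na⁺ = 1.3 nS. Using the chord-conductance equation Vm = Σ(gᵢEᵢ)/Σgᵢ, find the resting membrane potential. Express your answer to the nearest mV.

Σ gᵢEᵢ = 6·(-72.3) + 1.3·(38.6) = -383.62
Σ gᵢ = 6 + 1.3 = 7.3
Vm = -383.62 / 7.3 = -52.55 mV

-53 mV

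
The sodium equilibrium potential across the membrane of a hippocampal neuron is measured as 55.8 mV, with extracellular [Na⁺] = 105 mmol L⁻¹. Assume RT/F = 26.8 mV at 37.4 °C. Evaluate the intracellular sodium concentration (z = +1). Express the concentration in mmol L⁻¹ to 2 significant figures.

Nernst: E = (26.8/1) · ln([out]/[in]), so ln([out]/[in]) = 55.8 × 1 / 26.8 = 2.0821.
[out]/[in] = e^(2.0821) = 8.021.
[in] = 105 / 8.021 = 13.09 mmol L⁻¹.

13 mmol L⁻¹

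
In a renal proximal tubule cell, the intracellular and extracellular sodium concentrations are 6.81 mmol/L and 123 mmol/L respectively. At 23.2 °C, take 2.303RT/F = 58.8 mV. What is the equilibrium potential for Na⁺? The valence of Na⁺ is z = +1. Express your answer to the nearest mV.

E = (58.8/z) · log₁₀([Na⁺]_out/[Na⁺]_in) with z = +1.
= (58.8/1) · log₁₀(123/6.81) = 58.80 · log₁₀(18.06)
= 58.80 · (1.2568) = 73.90 mV

74 mV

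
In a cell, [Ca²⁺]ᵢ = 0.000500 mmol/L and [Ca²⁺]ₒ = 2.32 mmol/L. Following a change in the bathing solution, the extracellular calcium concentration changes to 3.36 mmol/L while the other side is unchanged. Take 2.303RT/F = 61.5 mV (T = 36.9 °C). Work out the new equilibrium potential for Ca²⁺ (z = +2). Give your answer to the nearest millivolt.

After the shift: [Ca²⁺]_out = 3.36, [Ca²⁺]_in = 0.000500 mmol/L.
E_new = (61.5/2)·log₁₀(3.36/0.000500) = 30.75 · (3.8274) = 117.69 mV

118 mV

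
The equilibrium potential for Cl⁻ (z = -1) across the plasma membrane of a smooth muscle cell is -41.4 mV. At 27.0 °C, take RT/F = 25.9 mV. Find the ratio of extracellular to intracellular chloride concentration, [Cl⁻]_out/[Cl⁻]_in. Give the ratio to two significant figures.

4.9

ln([out]/[in]) = E·z/(25.9) = -41.4 × -1 / 25.9 = 1.5985
[out]/[in] = e^(1.5985) = 4.945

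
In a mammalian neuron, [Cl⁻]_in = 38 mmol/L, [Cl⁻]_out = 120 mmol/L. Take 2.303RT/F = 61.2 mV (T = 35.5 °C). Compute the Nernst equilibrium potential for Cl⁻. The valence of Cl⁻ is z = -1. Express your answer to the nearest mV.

E = (61.2/z) · log₁₀([Cl⁻]_out/[Cl⁻]_in) with z = -1.
For an anion, dividing by z = -1 reverses the sign.
= (61.2/-1) · log₁₀(120/38) = -61.20 · log₁₀(3.158)
= -61.20 · (0.4994) = -30.56 mV

-31 mV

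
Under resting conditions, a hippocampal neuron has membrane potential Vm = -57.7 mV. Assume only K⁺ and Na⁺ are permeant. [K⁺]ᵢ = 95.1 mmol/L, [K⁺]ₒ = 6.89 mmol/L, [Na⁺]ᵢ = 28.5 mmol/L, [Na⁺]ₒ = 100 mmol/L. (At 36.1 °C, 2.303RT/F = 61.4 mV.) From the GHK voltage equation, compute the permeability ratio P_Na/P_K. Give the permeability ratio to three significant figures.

Let α = P_Na/P_K. GHK: Vm = 61.4·log₁₀[(Kₒ + α·Naₒ)/(Kᵢ + α·Naᵢ)].
10^(Vm/61.4) = 10^(-57.7/61.4) = 0.11488
So 0.11488·(Kᵢ + α·Naᵢ) = Kₒ + α·Naₒ → α = (0.11488·95.1 − 6.89) / (100.0 − 0.11488·28.5)
α = (10.93 − 6.89) / (100.0 − 3.274) = 4.035/96.73 = 0.04172

0.0417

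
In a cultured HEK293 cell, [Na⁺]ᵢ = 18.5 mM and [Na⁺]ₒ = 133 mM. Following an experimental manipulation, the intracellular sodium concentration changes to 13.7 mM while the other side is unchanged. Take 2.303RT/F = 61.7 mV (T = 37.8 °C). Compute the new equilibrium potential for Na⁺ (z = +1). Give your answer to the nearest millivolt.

61 mV

After the shift: [Na⁺]_out = 133, [Na⁺]_in = 13.7 mM.
E_new = (61.7/1)·log₁₀(133/13.7) = 61.70 · (0.9871) = 60.91 mV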